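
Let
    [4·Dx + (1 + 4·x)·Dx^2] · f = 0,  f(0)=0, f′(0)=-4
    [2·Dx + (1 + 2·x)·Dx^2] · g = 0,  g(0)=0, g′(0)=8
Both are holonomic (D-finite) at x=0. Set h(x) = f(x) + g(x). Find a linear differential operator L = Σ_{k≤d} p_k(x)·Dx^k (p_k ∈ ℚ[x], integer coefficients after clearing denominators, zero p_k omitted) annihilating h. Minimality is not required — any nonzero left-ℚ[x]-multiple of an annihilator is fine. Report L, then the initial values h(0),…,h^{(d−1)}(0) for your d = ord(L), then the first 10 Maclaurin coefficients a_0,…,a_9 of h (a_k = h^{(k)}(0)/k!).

f: a_k = 0, -4, 8, -64/3, 64, -1024/5, 2048/3, -16384/7, 8192, -262144/9, …
g: a_k = 0, 8, -8, 32/3, -16, 128/5, -128/3, 512/7, -128, 2048/9, …
L₀ := lclm(L_f,L_g); ord L₀ ≤ 2+2.
L = 16·Dx + (12 + 32·x)·Dx^2 + (1 + 6·x + 8·x^2)·Dx^3  (order 3).
h: a_k = 0, 4, 0, -32/3, 48, -896/5, 640, -15872/7, 8064, -260096/9, …
ICs: h(0) = 0, h′(0) = 4, h′′(0) = 0.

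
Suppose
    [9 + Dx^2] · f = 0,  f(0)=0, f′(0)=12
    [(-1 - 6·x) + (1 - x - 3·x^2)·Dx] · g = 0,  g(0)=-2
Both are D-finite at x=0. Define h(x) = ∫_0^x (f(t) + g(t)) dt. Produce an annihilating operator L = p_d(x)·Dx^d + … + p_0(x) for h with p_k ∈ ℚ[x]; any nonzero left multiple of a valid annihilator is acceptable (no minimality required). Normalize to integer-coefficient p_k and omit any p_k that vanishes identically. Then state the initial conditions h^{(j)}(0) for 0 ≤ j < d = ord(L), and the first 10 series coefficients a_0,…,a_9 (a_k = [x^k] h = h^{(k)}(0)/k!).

f: a_k = 0, 12, 0, -18, 0, 81/10, 0, -243/140, 0, 243/1120, …
g: a_k = -2, -2, -8, -14, -38, -80, -194, -434, -1016, -2318, …
L₀ := lclm(L_f,L_g); ord L₀ ≤ 2+1.
∫: right-multiply L₀ by Dx.
L = (-459 - 2916·x - 1539·x^2 - 3888·x^3 - 3645·x^4 - 4374·x^5)·Dx + (153 - 153·x - 378·x^2 + 405·x^3 - 2187·x^5 - 2187·x^6)·Dx^2 + (-51 - 324·x - 171·x^2 - 432·x^3 - 405·x^4 - 486·x^5)·Dx^3 + (17 - 17·x - 42·x^2 + 45·x^3 - 243·x^5 - 243·x^6)·Dx^4  (order 4).
h: a_k = 0, -2, 5, -8/3, -8, -38/5, -719/60, -194/7, -61003/1120, -1016/9, …
ICs: h(0) = 0, h′(0) = -2, h′′(0) = 10, h′′′(0) = -16.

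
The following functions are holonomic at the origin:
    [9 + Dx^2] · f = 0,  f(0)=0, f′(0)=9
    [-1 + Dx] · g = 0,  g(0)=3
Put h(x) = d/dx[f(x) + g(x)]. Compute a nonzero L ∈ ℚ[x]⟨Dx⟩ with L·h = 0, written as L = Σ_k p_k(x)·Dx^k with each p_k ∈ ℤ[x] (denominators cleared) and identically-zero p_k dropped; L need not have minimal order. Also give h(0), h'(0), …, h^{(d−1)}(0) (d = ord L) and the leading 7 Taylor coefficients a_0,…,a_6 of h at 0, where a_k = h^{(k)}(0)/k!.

f: a_k = 0, 9, 0, -27/2, 0, 243/40, 0, …
g: a_k = 3, 3, 3/2, 1/2, 1/8, 1/40, 1/240, …
Sum ⇒ L₀ = lclm(L_f,L_g) in ℚ(x)⟨Dx⟩.
Differentiate: ansatz ord ≤ ord L₀ ⇒ L.
L = 9 - 9·Dx + Dx^2 - Dx^3  (order 3).
h: a_k = 12, 3, -39, 1/2, 61/2, 1/40, -1093/120, …
ICs: h(0) = 12, h′(0) = 3, h′′(0) = -78.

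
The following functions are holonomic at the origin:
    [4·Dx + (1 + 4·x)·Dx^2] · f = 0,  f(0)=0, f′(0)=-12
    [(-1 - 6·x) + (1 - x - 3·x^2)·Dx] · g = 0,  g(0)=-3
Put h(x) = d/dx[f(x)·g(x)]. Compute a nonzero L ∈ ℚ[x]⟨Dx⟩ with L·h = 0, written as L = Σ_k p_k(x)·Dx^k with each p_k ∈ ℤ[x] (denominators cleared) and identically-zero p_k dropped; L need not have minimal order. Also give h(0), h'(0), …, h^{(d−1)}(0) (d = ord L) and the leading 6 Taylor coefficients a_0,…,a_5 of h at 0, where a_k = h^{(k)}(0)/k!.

L = (218 + 1080·x + 2592·x^2) + (-1 + 142·x + 1224·x^2 + 2016·x^3)·Dx + (-5 - 39·x - 37·x^2 + 228·x^3 + 288·x^4)·Dx^2  (order 2).
h: a_k = 36, -72, 792, -1680, 11076, -155664/5, …
ICs: h(0) = 36, h′(0) = -72.

f: a_k = 0, -12, 24, -64, 192, -3072/5, …
g: a_k = -3, -3, -12, -21, -57, -120, …
L₀ := L_f ⊗_s L_g (sym. prod.), ord ≤ 2.
Derive L from L₀ (diff closure).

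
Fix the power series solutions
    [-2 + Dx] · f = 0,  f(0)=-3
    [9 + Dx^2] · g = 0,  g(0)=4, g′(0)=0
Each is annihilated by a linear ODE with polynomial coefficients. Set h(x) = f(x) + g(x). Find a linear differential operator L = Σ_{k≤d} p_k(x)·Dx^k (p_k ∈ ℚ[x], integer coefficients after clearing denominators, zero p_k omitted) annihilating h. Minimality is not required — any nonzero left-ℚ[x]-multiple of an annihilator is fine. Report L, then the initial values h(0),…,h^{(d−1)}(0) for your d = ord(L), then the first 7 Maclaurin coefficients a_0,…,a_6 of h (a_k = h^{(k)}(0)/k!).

f: a_k = -3, -6, -6, -4, -2, -4/5, -4/15, …
g: a_k = 4, 0, -18, 0, 27/2, 0, -81/20, …
Sum ⇒ L₀ = lclm(L_f,L_g) in ℚ(x)⟨Dx⟩.
L = -18 + 9·Dx - 2·Dx^2 + Dx^3  (order 3).
h: a_k = 1, -6, -24, -4, 23/2, -4/5, -259/60, …
ICs: h(0) = 1, h′(0) = -6, h′′(0) = -48.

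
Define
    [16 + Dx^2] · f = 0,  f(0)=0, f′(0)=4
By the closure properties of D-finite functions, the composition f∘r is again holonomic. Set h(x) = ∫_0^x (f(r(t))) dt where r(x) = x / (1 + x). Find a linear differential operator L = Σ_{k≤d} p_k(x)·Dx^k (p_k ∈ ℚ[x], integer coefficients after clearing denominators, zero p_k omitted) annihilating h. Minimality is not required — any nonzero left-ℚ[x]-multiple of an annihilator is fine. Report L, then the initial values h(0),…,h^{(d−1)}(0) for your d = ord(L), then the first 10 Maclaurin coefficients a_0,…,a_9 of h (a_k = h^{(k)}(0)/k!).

f: a_k = 0, 4, 0, -32/3, 0, 128/15, 0, -1024/315, 0, 2048/2835, …
Change of var in L_f (x↦r) gives L₀.
∫: right-multiply L₀ by Dx.
L = 16·Dx + (2 + 6·x + 6·x^2 + 2·x^3)·Dx^2 + (1 + 4·x + 6·x^2 + 4·x^3 + x^4)·Dx^3  (order 3).
h: a_k = 0, 0, 2, -4/3, -5/3, 28/5, -386/45, 60/7, -2461/630, -2516/405, …
ICs: h(0) = 0, h′(0) = 0, h′′(0) = 4.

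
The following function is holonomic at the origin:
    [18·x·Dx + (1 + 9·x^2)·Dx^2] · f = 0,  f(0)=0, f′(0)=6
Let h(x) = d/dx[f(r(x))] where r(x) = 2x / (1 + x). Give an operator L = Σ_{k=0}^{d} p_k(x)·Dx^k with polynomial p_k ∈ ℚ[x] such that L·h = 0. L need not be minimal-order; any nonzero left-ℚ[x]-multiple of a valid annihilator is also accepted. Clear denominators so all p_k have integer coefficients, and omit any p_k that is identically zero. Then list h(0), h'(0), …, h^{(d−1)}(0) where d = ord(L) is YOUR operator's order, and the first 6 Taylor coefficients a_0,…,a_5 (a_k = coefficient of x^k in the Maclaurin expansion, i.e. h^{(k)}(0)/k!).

f: a_k = 0, 6, 0, -18, 0, 486/5, …
h₀=f(r): pull back L_f along r ⇒ L₀.
h₀' ⇒ L via d/dx closure of L₀.
L = (2 + 74·x) + (1 + 2·x + 37·x^2)·Dx  (order 1).
h: a_k = 12, -24, -396, 1680, 11292, -84744, …
ICs: h(0) = 12.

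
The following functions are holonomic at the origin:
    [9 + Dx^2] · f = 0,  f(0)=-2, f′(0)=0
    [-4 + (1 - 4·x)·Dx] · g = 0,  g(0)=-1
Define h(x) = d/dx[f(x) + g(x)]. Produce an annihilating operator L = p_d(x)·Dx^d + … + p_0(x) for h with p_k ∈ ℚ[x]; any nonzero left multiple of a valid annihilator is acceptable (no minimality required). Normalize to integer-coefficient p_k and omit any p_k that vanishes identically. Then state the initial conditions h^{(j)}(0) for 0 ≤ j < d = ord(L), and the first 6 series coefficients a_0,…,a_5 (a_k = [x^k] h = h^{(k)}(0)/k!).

L = (4824 - 1728·x + 3456·x^2) + (-315 + 1476·x - 1296·x^2 + 1728·x^3)·Dx + (536 - 192·x + 384·x^2)·Dx^2 + (-35 + 164·x - 144·x^2 + 192·x^3)·Dx^3  (order 3).
h: a_k = -4, -14, -192, -1051, -5120, -491277/20, …
ICs: h(0) = -4, h′(0) = -14, h′′(0) = -384.

f: a_k = -2, 0, 9, 0, -27/4, 0, …
g: a_k = -1, -4, -16, -64, -256, -1024, …
h₀=f+g: left-lcm gives L₀, ord ≤ 3.
Derive L from L₀ (diff closure).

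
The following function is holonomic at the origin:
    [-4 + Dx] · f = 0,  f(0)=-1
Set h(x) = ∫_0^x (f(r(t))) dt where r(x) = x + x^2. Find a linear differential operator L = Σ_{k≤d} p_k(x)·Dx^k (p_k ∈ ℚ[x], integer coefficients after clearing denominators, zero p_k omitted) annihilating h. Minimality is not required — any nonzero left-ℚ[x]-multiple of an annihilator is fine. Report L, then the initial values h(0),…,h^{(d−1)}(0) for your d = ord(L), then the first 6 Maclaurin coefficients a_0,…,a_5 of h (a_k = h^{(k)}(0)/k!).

f: a_k = -1, -4, -8, -32/3, -32/3, -128/15, …
Change of var in L_f (x↦r) gives L₀.
∫: right-multiply L₀ by Dx.
L = (-4 - 8·x)·Dx + Dx^2  (order 2).
h: a_k = 0, -1, -2, -4, -20/3, -152/15, …
ICs: h(0) = 0, h′(0) = -1.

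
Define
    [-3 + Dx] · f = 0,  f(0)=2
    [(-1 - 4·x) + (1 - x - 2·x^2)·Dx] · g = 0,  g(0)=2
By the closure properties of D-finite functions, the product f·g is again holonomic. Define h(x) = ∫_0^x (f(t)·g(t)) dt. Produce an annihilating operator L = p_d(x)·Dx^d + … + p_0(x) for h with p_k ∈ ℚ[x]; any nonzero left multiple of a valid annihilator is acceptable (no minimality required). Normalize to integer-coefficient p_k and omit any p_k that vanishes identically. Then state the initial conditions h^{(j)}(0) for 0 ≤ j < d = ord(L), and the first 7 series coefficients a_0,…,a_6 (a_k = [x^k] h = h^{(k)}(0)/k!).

f: a_k = 2, 6, 9, 9, 27/4, 81/20, 81/40, …
g: a_k = 2, 2, 6, 10, 22, 42, 86, …
h₀=f·g: eliminate ⇒ L₀, order ≤ 1·1.
Integrate: L := L₀·Dx.
L = (4 + x - 6·x^2)·Dx + (-1 + x + 2·x^2)·Dx^2  (order 2).
h: a_k = 0, 4, 8, 14, 23, 379/10, 318/5, …
ICs: h(0) = 0, h′(0) = 4.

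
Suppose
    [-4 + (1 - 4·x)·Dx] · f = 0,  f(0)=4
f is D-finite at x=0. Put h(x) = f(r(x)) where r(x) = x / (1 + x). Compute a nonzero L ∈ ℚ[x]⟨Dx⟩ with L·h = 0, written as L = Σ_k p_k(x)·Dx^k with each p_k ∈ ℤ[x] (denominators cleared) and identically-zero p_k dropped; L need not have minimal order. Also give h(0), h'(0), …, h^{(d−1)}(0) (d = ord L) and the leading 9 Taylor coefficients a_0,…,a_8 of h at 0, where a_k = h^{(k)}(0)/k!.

f: a_k = 4, 16, 64, 256, 1024, 4096, 16384, 65536, 262144, …
L₀ from L_f via x↦r, Dx↦r'^{-1}Dx.
L = 4 + (-1 + 2·x + 3·x^2)·Dx  (order 1).
h: a_k = 4, 16, 48, 144, 432, 1296, 3888, 11664, 34992, …
ICs: h(0) = 4.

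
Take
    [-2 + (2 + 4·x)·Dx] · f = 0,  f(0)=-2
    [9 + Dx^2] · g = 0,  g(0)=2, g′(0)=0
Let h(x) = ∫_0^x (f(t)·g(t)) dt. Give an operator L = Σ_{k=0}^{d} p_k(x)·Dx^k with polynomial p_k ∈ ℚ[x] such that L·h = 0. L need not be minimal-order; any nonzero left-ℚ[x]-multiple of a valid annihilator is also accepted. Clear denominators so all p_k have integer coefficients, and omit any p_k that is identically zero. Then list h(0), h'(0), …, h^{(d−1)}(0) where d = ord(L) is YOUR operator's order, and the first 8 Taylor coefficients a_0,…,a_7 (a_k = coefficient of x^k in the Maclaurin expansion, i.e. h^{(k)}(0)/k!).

f: a_k = -2, -2, 1, -1, 5/4, -7/4, 21/8, -33/8, …
g: a_k = 2, 0, -9, 0, 27/4, 0, -81/40, 0, …
Sym-product of L_f,L_g gives L₀ (≤ ord 2).
h=∫h₀ ⇒ L = L₀·Dx.
L = (12 + 36·x + 36·x^2)·Dx + (-2 - 4·x)·Dx^2 + (1 + 4·x + 4·x^2)·Dx^3  (order 3).
h: a_k = 0, -4, -2, 20/3, 4, -4, -4/3, 24/35, …
ICs: h(0) = 0, h′(0) = -4, h′′(0) = -4.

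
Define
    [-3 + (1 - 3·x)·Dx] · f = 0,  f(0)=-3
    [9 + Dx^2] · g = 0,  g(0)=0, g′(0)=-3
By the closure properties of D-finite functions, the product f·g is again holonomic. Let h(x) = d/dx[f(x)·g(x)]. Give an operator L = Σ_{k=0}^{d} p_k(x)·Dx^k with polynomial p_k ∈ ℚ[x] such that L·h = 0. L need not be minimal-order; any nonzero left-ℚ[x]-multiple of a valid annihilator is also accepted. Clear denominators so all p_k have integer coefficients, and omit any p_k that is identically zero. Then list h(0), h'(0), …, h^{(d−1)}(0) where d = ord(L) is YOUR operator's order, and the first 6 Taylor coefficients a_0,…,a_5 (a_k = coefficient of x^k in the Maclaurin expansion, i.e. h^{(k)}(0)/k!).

L = (-9 - 54·x + 81·x^2) + (-6 + 18·x)·Dx + (1 - 6·x + 9·x^2)·Dx^2  (order 2).
h: a_k = 9, 54, 405/2, 810, 24543/8, 220887/20, …
ICs: h(0) = 9, h′(0) = 54.

f: a_k = -3, -9, -27, -81, -243, -729, …
g: a_k = 0, -3, 0, 9/2, 0, -81/40, …
Sym-product of L_f,L_g gives L₀ (≤ ord 2).
Differentiate: ansatz ord ≤ ord L₀ ⇒ L.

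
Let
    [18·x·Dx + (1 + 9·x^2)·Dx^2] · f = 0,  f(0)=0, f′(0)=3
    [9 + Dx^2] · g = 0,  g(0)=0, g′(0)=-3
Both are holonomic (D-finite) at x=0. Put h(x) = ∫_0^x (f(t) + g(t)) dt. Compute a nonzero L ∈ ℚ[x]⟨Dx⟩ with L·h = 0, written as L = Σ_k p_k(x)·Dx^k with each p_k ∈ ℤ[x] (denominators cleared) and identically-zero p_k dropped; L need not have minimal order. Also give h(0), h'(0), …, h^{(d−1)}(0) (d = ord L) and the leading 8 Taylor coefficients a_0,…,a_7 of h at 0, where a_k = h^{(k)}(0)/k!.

f: a_k = 0, 3, 0, -9, 0, 243/5, 0, -2187/7, …
g: a_k = 0, -3, 0, 9/2, 0, -81/40, 0, 243/560, …
Sum ⇒ L₀ = lclm(L_f,L_g) in ℚ(x)⟨Dx⟩.
∫: right-multiply L₀ by Dx.
L = (-1782·x + 20412·x^3 + 13122·x^5)·Dx^2 + (-9 + 567·x^2 + 6561·x^4 + 6561·x^6)·Dx^3 + (-198·x + 2268·x^3 + 1458·x^5)·Dx^4 + (-1 + 63·x^2 + 729·x^4 + 729·x^6)·Dx^5  (order 5).
h: a_k = 0, 0, 0, 0, -9/8, 0, 621/80, 0, …
ICs: h(0) = 0, h′(0) = 0, h′′(0) = 0, h′′′(0) = 0, h′′′′(0) = -27.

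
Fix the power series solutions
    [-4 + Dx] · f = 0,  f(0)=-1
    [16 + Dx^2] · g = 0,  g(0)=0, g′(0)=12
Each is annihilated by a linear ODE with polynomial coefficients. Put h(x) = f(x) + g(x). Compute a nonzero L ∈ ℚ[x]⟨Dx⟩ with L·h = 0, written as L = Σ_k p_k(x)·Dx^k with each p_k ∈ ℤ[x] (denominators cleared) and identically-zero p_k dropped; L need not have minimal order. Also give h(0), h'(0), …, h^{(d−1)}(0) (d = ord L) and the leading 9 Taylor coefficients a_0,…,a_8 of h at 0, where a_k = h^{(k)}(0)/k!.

f: a_k = -1, -4, -8, -32/3, -32/3, -128/15, -256/45, -1024/315, -512/315, …
g: a_k = 0, 12, 0, -32, 0, 128/5, 0, -1024/105, 0, …
Weyl lclm of L_f,L_g ⇒ L₀ (ord ≤ 3).
L = -64 + 16·Dx - 4·Dx^2 + Dx^3  (order 3).
h: a_k = -1, 8, -8, -128/3, -32/3, 256/15, -256/45, -4096/315, -512/315, …
ICs: h(0) = -1, h′(0) = 8, h′′(0) = -16.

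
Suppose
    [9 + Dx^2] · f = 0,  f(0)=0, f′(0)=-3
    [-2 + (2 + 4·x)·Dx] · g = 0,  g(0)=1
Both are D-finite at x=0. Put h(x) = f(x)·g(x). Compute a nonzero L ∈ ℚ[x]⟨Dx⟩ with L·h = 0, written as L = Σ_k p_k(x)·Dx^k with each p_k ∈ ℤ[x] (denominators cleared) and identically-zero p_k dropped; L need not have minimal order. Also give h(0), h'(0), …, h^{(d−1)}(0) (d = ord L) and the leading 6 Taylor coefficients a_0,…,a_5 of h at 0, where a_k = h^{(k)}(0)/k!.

f: a_k = 0, -3, 0, 9/2, 0, -81/40, …
g: a_k = 1, 1, -1/2, 1/2, -5/8, 7/8, …
f·g: L₀ = L_f ⊗_s L_g, ord ≤ 2·1.
L = (12 + 36·x + 36·x^2) + (-2 - 4·x)·Dx + (1 + 4·x + 4·x^2)·Dx^2  (order 2).
h: a_k = 0, -3, -3, 6, 3, -12/5, …
ICs: h(0) = 0, h′(0) = -3.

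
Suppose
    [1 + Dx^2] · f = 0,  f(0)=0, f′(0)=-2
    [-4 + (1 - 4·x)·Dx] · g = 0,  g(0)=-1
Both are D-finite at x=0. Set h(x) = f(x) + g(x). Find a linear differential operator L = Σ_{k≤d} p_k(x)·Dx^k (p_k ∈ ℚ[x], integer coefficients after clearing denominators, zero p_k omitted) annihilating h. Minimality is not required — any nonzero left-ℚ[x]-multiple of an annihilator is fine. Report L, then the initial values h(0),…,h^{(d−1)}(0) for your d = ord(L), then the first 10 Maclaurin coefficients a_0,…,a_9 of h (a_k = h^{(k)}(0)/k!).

L = (-388 + 32·x - 64·x^2) + (33 - 140·x + 48·x^2 - 64·x^3)·Dx + (-388 + 32·x - 64·x^2)·Dx^2 + (33 - 140·x + 48·x^2 - 64·x^3)·Dx^3  (order 3).
h: a_k = -1, -6, -16, -191/3, -256, -61441/60, -4096, -41287679/2520, -65536, -47563407361/181440, …
ICs: h(0) = -1, h′(0) = -6, h′′(0) = -32.

f: a_k = 0, -2, 0, 1/3, 0, -1/60, 0, 1/2520, 0, -1/181440, …
g: a_k = -1, -4, -16, -64, -256, -1024, -4096, -16384, -65536, -262144, …
h₀=f+g: left-lcm gives L₀, ord ≤ 3.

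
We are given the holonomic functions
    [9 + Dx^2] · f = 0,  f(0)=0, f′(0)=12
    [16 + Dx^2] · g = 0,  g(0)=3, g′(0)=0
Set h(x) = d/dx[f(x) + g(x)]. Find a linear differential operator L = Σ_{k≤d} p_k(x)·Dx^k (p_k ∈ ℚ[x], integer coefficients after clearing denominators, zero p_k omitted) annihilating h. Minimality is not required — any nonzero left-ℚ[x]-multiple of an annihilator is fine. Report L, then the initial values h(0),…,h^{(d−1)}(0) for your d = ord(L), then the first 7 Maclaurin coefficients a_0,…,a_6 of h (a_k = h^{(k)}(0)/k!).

f: a_k = 0, 12, 0, -18, 0, 81/10, 0, …
g: a_k = 3, 0, -24, 0, 32, 0, -256/15, …
L₀ := lclm(L_f,L_g); ord L₀ ≤ 2+2.
h₀' ⇒ L via d/dx closure of L₀.
L = 144 + 25·Dx^2 + Dx^4  (order 4).
h: a_k = 12, -48, -54, 128, 81/2, -512/5, -243/20, …
ICs: h(0) = 12, h′(0) = -48, h′′(0) = -108, h′′′(0) = 768.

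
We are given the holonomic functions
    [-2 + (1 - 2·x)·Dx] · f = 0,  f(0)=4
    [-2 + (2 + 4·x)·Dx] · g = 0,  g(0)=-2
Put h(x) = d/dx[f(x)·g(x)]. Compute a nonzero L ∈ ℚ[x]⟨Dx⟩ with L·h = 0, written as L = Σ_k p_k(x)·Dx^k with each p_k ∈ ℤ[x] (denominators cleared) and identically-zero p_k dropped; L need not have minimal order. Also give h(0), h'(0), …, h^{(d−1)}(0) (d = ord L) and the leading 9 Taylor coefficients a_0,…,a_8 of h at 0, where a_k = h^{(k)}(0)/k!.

f: a_k = 4, 8, 16, 32, 64, 128, 256, 512, 1024, …
g: a_k = -2, -2, 1, -1, 5/4, -7/4, 21/8, -33/8, 429/64, …
Sym-product of L_f,L_g gives L₀ (≤ ord 1).
Derive L from L₀ (diff closure).
L = (11 + 36·x + 12·x^2) + (-3 - 2·x + 12·x^2 + 8·x^3)·Dx  (order 1).
h: a_k = -24, -88, -276, -716, -1825, -4317, -20377/2, -46147/2, -837081/16, …
ICs: h(0) = -24.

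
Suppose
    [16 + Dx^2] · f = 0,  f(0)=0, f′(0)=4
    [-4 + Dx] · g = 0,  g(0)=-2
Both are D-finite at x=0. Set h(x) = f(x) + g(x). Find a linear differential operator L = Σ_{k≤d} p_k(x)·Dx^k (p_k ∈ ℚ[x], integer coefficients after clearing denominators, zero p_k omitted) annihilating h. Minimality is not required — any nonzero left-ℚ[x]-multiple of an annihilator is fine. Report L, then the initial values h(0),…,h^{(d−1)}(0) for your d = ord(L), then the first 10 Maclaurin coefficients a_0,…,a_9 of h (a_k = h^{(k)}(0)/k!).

f: a_k = 0, 4, 0, -32/3, 0, 128/15, 0, -1024/315, 0, 2048/2835, …
g: a_k = -2, -8, -16, -64/3, -64/3, -256/15, -512/45, -2048/315, -1024/315, -4096/2835, …
h₀=f+g: left-lcm gives L₀, ord ≤ 3.
L = -64 + 16·Dx - 4·Dx^2 + Dx^3  (order 3).
h: a_k = -2, -4, -16, -32, -64/3, -128/15, -512/45, -1024/105, -1024/315, -2048/2835, …
ICs: h(0) = -2, h′(0) = -4, h′′(0) = -32.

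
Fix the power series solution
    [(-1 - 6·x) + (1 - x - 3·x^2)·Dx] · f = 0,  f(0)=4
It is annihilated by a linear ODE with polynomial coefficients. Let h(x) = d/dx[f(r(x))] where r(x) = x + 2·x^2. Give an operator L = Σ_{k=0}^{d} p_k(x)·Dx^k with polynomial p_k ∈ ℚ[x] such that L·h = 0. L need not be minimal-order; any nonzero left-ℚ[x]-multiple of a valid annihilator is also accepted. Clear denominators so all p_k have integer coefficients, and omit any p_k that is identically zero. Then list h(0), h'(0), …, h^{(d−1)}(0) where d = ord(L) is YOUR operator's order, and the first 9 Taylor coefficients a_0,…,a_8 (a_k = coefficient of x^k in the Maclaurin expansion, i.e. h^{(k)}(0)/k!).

f: a_k = 4, 4, 16, 28, 76, 160, 388, 868, 2032, …
h₀=f(r): pull back L_f along r ⇒ L₀.
Differentiate: ansatz ord ≤ ord L₀ ⇒ L.
L = (12 + 102·x + 366·x^2 + 1008·x^3 + 2808·x^4 + 4320·x^5 + 2880·x^6) + (-1 - 9·x - 21·x^2 + 50·x^3 + 360·x^4 + 792·x^5 + 1008·x^6 + 576·x^7)·Dx  (order 1).
h: a_k = 4, 48, 276, 1232, 5520, 24216, 100492, 411840, 1664460, …
ICs: h(0) = 4.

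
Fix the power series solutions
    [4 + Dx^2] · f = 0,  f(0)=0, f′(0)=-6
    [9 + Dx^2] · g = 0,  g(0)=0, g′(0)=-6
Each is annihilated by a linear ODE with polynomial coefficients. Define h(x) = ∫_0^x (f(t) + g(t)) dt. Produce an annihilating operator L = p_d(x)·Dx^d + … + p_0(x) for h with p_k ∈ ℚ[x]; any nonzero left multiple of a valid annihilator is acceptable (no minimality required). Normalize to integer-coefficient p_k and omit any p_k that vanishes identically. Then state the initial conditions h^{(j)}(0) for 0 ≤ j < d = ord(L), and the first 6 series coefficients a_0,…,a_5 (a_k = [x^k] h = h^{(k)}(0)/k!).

L = 36·Dx + 13·Dx^3 + Dx^5  (order 5).
h: a_k = 0, 0, -6, 0, 13/4, 0, …
ICs: h(0) = 0, h′(0) = 0, h′′(0) = -12, h′′′(0) = 0, h′′′′(0) = 78.

f: a_k = 0, -6, 0, 4, 0, -4/5, …
g: a_k = 0, -6, 0, 9, 0, -81/20, …
h₀=f+g: left-lcm gives L₀, ord ≤ 4.
∫: right-multiply L₀ by Dx.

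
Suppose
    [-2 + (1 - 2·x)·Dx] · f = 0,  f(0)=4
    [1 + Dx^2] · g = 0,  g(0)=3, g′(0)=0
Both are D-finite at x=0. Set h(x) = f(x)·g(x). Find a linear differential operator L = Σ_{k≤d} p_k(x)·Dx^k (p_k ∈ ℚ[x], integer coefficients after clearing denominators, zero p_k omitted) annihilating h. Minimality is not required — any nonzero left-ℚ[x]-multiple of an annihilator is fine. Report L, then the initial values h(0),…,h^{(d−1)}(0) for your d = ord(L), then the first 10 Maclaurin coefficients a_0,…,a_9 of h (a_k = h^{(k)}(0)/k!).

L = (-1 + 2·x) + 4·Dx + (-1 + 2·x)·Dx^2  (order 2).
h: a_k = 12, 24, 42, 84, 337/2, 337, 40439/60, 40439/30, 9058337/3360, 9058337/1680, …
ICs: h(0) = 12, h′(0) = 24.

f: a_k = 4, 8, 16, 32, 64, 128, 256, 512, 1024, 2048, …
g: a_k = 3, 0, -3/2, 0, 1/8, 0, -1/240, 0, 1/13440, 0, …
L₀ := L_f ⊗_s L_g (sym. prod.), ord ≤ 2.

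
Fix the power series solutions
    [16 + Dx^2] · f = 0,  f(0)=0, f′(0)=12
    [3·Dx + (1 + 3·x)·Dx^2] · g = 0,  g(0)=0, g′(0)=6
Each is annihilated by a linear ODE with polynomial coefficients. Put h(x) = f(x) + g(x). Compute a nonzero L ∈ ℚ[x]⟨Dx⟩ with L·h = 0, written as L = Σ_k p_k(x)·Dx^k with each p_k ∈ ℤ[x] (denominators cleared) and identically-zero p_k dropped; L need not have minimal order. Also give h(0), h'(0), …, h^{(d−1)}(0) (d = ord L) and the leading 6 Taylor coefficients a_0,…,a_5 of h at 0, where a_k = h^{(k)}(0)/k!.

f: a_k = 0, 12, 0, -32, 0, 128/5, …
g: a_k = 0, 6, -9, 18, -81/2, 486/5, …
f+g: L₀ = lclm(L_f,L_g), ord ≤ 2+2.
L = (1680 + 2304·x + 3456·x^2)·Dx + (272 + 1584·x + 3456·x^2 + 3456·x^3)·Dx^2 + (105 + 144·x + 216·x^2)·Dx^3 + (17 + 99·x + 216·x^2 + 216·x^3)·Dx^4  (order 4).
h: a_k = 0, 18, -9, -14, -81/2, 614/5, …
ICs: h(0) = 0, h′(0) = 18, h′′(0) = -18, h′′′(0) = -84.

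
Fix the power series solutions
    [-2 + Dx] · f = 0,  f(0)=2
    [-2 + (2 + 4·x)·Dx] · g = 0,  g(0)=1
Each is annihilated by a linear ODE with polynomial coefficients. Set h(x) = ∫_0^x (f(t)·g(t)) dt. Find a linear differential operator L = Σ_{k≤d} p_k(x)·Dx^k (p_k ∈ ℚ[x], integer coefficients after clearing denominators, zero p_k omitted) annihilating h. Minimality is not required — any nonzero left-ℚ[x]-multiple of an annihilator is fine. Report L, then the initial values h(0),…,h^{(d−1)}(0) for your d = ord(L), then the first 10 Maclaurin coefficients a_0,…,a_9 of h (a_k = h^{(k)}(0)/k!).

L = (-3 - 4·x)·Dx + (1 + 2·x)·Dx^2  (order 2).
h: a_k = 0, 2, 3, 7/3, 17/12, 11/20, 107/360, -89/2520, 1123/6720, -39551/181440, …
ICs: h(0) = 0, h′(0) = 2.

f: a_k = 2, 4, 4, 8/3, 4/3, 8/15, 8/45, 16/315, 4/315, 8/2835, …
g: a_k = 1, 1, -1/2, 1/2, -5/8, 7/8, -21/16, 33/16, -429/128, 715/128, …
f·g: L₀ = L_f ⊗_s L_g, ord ≤ 1·1.
h=∫₀ˣh₀: take L = L₀·Dx.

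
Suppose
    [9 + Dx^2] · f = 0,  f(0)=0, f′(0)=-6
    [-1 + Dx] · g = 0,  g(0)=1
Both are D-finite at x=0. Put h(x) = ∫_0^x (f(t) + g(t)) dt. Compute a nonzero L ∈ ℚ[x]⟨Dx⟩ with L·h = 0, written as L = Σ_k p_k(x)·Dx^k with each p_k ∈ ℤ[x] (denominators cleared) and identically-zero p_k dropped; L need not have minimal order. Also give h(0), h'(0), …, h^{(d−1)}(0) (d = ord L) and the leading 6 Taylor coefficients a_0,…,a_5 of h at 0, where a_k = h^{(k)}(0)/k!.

L = -9·Dx + 9·Dx^2 - Dx^3 + Dx^4  (order 4).
h: a_k = 0, 1, -5/2, 1/6, 55/24, 1/120, …
ICs: h(0) = 0, h′(0) = 1, h′′(0) = -5, h′′′(0) = 1.

f: a_k = 0, -6, 0, 9, 0, -81/20, …
g: a_k = 1, 1, 1/2, 1/6, 1/24, 1/120, …
L₀ := lclm(L_f,L_g); ord L₀ ≤ 2+1.
h=∫₀ˣh₀: take L = L₀·Dx.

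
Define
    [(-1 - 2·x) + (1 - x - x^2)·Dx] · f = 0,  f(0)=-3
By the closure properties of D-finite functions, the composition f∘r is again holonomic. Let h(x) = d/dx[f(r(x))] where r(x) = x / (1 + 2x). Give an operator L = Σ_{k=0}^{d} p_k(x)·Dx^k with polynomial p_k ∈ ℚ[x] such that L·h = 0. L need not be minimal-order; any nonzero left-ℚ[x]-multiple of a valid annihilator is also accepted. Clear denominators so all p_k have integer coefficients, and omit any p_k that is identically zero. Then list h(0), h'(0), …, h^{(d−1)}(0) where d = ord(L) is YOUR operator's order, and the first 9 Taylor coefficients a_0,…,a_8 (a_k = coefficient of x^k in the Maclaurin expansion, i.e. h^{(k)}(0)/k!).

L = (-6·x - 18·x^2 - 16·x^3) + (-1 - 9·x - 27·x^2 - 30·x^3 - 8·x^4)·Dx  (order 1).
h: a_k = -3, 0, 9, -36, 120, -378, 1155, -3456, 10179, …
ICs: h(0) = -3.

f: a_k = -3, -3, -6, -9, -15, -24, -39, -63, -102, …
f∘r: x↦r, Dx↦Dx/r' in L_f ⇒ L₀.
Derive L from L₀ (diff closure).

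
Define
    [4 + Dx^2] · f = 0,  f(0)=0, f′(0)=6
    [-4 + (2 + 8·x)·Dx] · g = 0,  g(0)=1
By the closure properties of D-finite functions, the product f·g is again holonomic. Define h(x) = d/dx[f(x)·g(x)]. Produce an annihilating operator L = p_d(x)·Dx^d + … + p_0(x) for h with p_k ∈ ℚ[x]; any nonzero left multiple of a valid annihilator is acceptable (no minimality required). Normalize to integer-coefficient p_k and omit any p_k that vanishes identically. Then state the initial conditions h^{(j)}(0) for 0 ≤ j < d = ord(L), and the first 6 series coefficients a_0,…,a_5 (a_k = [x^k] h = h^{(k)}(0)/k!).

f: a_k = 0, 6, 0, -4, 0, 4/5, …
g: a_k = 1, 2, -2, 4, -10, 28, …
h₀=f·g: eliminate ⇒ L₀, order ≤ 2·1.
Differentiate: ansatz ord ≤ ord L₀ ⇒ L.
L = (8 + 96·x + 256·x^2 + 256·x^3 + 256·x^4) + (2 - 48·x^2 - 64·x^3)·Dx + (1 + 10·x + 36·x^2 + 64·x^3 + 64·x^4)·Dx^2  (order 2).
h: a_k = 6, 24, -48, 64, -256, 4608/5, …
ICs: h(0) = 6, h′(0) = 24.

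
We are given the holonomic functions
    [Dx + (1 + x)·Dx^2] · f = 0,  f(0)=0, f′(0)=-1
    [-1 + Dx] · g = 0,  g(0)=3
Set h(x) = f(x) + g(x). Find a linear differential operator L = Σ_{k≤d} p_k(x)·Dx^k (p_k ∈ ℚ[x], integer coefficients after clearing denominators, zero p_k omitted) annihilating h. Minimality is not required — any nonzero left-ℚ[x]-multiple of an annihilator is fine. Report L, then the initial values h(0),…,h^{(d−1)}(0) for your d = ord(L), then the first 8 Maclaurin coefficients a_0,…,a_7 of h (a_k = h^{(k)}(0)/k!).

L = (-3 - x)·Dx + (1 - 2·x - x^2)·Dx^2 + (2 + 3·x + x^2)·Dx^3  (order 3).
h: a_k = 3, 2, 2, 1/6, 3/8, -7/40, 41/240, -239/1680, …
ICs: h(0) = 3, h′(0) = 2, h′′(0) = 4.

f: a_k = 0, -1, 1/2, -1/3, 1/4, -1/5, 1/6, -1/7, …
g: a_k = 3, 3, 3/2, 1/2, 1/8, 1/40, 1/240, 1/1680, …
Sum ⇒ L₀ = lclm(L_f,L_g) in ℚ(x)⟨Dx⟩.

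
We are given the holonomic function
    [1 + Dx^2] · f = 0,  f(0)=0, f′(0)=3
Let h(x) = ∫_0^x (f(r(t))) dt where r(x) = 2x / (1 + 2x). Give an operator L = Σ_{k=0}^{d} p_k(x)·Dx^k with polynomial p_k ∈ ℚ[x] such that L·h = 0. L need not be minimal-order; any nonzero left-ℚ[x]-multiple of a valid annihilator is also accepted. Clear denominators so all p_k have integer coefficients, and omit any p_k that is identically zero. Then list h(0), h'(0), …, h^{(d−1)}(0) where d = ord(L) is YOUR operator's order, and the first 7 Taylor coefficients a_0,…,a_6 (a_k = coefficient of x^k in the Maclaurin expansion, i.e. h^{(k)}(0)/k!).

L = 4·Dx + (4 + 24·x + 48·x^2 + 32·x^3)·Dx^2 + (1 + 8·x + 24·x^2 + 32·x^3 + 16·x^4)·Dx^3  (order 3).
h: a_k = 0, 0, 3, -4, 5, -24/5, 2/15, …
ICs: h(0) = 0, h′(0) = 0, h′′(0) = 6.

f: a_k = 0, 3, 0, -1/2, 0, 1/40, 0, …
Change of var in L_f (x↦r) gives L₀.
h=∫h₀ ⇒ L = L₀·Dx.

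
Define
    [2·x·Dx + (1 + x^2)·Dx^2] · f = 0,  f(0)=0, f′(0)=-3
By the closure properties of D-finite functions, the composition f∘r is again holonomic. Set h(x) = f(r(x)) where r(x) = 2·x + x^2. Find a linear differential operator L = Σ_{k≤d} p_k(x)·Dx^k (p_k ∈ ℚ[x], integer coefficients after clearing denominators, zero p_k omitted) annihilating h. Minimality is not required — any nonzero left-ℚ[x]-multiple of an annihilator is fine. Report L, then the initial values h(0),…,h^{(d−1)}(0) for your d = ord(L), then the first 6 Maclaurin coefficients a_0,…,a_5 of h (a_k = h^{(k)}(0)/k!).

L = (-1 + 8·x + 16·x^2 + 12·x^3 + 3·x^4)·Dx + (1 + x + 4·x^2 + 8·x^3 + 5·x^4 + x^5)·Dx^2  (order 2).
h: a_k = 0, -6, -3, 8, 12, -66/5, …
ICs: h(0) = 0, h′(0) = -6.

f: a_k = 0, -3, 0, 1, 0, -3/5, …
Substitute x→r, Dx→(1/r')Dx; clear ⇒ L₀.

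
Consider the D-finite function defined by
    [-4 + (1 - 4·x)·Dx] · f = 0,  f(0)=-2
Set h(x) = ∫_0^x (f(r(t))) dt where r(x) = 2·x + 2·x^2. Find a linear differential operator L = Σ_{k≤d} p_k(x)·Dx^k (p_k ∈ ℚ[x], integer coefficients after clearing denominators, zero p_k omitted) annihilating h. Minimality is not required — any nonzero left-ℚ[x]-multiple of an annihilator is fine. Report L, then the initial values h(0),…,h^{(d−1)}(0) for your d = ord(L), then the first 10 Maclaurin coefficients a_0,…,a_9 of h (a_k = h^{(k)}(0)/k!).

f: a_k = -2, -8, -32, -128, -512, -2048, -8192, -32768, -131072, -524288, …
h₀=f(r): pull back L_f along r ⇒ L₀.
h=∫h₀ ⇒ L = L₀·Dx.
L = (8 + 16·x)·Dx + (-1 + 8·x + 8·x^2)·Dx^2  (order 2).
h: a_k = 0, -2, -8, -48, -320, -11392/5, -16896, -902144/7, -1003520, -7938048, …
ICs: h(0) = 0, h′(0) = -2.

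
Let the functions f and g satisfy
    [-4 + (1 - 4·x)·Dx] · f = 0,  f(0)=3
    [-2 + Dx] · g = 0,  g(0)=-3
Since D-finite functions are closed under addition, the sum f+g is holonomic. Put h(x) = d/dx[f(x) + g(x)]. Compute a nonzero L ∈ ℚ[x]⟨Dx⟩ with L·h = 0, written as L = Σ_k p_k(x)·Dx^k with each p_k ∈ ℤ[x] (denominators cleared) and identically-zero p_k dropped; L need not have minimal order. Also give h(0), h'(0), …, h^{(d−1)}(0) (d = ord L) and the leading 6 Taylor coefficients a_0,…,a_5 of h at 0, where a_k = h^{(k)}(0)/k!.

L = (80 + 64·x) + (-46 - 16·x + 32·x^2)·Dx + (3 - 8·x - 16·x^2)·Dx^2  (order 2).
h: a_k = 6, 84, 564, 3064, 15356, 368632/5, …
ICs: h(0) = 6, h′(0) = 84.

f: a_k = 3, 12, 48, 192, 768, 3072, …
g: a_k = -3, -6, -6, -4, -2, -4/5, …
Weyl lclm of L_f,L_g ⇒ L₀ (ord ≤ 2).
h=h₀': d/dx-closure on L₀ ⇒ L.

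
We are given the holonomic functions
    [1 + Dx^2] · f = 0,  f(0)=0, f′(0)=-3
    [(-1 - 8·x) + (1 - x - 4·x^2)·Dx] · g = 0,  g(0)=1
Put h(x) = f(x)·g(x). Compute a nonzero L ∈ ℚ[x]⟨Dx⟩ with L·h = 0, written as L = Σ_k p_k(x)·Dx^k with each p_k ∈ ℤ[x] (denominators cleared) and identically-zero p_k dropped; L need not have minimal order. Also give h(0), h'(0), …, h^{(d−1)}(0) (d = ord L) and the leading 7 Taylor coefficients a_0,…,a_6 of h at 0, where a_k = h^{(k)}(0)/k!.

f: a_k = 0, -3, 0, 1/2, 0, -1/40, 0, …
g: a_k = 1, 1, 5, 9, 29, 65, 181, …
L₀ := L_f ⊗_s L_g (sym. prod.), ord ≤ 2.
L = (7 + x + 4·x^2) + (2 + 16·x)·Dx + (-1 + x + 4·x^2)·Dx^2  (order 2).
h: a_k = 0, -3, -3, -29/2, -53/2, -3381/40, -7621/40, …
ICs: h(0) = 0, h′(0) = -3.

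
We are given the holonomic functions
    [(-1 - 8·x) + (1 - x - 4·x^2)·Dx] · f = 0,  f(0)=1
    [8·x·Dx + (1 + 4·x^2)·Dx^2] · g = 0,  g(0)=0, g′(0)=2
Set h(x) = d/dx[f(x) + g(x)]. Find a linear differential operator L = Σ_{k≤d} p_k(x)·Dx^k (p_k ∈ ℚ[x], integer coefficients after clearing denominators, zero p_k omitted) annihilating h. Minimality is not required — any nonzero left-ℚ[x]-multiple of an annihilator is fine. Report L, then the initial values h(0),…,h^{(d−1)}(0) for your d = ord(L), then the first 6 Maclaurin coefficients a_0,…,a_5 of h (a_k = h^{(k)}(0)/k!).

L = (-40 + 160·x + 2272·x^2 + 4608·x^3 + 16896·x^4 + 6144·x^6) + (31 + 264·x + 364·x^2 + 2208·x^3 + 4160·x^4 + 12800·x^5 + 768·x^6 + 6144·x^7)·Dx + (-5 - 11·x - 80·x^2 + 116·x^3 + 80·x^4 + 704·x^5 + 1536·x^6 + 256·x^7 + 1024·x^8)·Dx^2  (order 2).
h: a_k = 3, 10, 19, 116, 357, 1086, …
ICs: h(0) = 3, h′(0) = 10.

f: a_k = 1, 1, 5, 9, 29, 65, …
g: a_k = 0, 2, 0, -8/3, 0, 32/5, …
Weyl lclm of L_f,L_g ⇒ L₀ (ord ≤ 3).
Derive L from L₀ (diff closure).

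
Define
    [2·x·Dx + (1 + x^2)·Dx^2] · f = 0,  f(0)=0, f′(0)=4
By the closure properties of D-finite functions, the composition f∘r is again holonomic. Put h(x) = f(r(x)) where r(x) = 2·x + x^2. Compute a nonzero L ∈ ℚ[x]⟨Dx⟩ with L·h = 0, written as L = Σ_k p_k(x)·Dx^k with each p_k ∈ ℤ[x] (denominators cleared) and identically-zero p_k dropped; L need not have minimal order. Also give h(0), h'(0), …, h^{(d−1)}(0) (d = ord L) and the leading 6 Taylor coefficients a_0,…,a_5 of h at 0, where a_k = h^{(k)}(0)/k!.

f: a_k = 0, 4, 0, -4/3, 0, 4/5, …
f∘r: x↦r, Dx↦Dx/r' in L_f ⇒ L₀.
L = (-1 + 8·x + 16·x^2 + 12·x^3 + 3·x^4)·Dx + (1 + x + 4·x^2 + 8·x^3 + 5·x^4 + x^5)·Dx^2  (order 2).
h: a_k = 0, 8, 4, -32/3, -16, 88/5, …
ICs: h(0) = 0, h′(0) = 8.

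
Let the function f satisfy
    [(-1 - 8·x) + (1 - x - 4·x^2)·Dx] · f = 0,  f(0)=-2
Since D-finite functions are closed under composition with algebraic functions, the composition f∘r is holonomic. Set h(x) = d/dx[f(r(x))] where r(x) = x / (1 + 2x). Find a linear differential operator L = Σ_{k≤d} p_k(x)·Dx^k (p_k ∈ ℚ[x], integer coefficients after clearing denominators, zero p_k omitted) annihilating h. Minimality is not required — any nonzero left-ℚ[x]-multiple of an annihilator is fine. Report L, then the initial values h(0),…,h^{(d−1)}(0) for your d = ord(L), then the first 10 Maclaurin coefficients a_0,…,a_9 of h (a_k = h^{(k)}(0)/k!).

L = (6 + 12·x + 72·x^2 + 80·x^3) + (-1 - 15·x - 54·x^2 - 36·x^3 + 40·x^4)·Dx  (order 1).
h: a_k = -2, -12, 42, -216, 950, -4068, 16898, -68784, 275598, -1090620, …
ICs: h(0) = -2.

f: a_k = -2, -2, -10, -18, -58, -130, -362, -882, -2330, -5858, …
Change of var in L_f (x↦r) gives L₀.
h₀' ⇒ L via d/dx closure of L₀.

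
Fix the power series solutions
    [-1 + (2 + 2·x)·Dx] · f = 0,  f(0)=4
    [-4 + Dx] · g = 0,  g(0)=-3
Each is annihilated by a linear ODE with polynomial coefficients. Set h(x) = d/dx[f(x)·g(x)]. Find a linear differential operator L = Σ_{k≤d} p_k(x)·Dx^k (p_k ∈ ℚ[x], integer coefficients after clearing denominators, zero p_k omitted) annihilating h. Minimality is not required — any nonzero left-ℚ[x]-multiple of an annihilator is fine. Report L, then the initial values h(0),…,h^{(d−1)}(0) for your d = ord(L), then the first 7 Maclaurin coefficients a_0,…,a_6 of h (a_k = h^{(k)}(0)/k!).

L = (79 + 144·x + 64·x^2) + (-18 - 34·x - 16·x^2)·Dx  (order 1).
h: a_k = -54, -237, -2049/4, -5841/8, -49553/64, -417727/640, -1167969/2560, …
ICs: h(0) = -54.

f: a_k = 4, 2, -1/2, 1/4, -5/32, 7/64, -21/256, …
g: a_k = -3, -12, -24, -32, -32, -128/5, -256/15, …
Sym-product of L_f,L_g gives L₀ (≤ ord 1).
Differentiate: ansatz ord ≤ ord L₀ ⇒ L.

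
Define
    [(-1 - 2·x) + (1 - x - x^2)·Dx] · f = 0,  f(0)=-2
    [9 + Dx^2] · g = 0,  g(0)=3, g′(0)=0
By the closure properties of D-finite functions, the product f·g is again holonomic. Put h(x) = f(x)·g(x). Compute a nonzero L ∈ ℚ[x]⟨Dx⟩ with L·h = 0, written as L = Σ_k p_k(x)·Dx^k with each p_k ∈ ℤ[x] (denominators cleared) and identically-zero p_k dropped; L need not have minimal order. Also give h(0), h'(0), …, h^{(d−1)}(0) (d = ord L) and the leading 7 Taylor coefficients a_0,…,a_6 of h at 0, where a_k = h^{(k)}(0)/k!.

f: a_k = -2, -2, -4, -6, -10, -16, -26, …
g: a_k = 3, 0, -27/2, 0, 81/8, 0, -243/80, …
f·g: L₀ = L_f ⊗_s L_g, ord ≤ 1·2.
L = (-7 + 9·x + 9·x^2) + (2 + 4·x)·Dx + (-1 + x + x^2)·Dx^2  (order 2).
h: a_k = -6, -6, 15, 9, 15/4, 51/4, 903/40, …
ICs: h(0) = -6, h′(0) = -6.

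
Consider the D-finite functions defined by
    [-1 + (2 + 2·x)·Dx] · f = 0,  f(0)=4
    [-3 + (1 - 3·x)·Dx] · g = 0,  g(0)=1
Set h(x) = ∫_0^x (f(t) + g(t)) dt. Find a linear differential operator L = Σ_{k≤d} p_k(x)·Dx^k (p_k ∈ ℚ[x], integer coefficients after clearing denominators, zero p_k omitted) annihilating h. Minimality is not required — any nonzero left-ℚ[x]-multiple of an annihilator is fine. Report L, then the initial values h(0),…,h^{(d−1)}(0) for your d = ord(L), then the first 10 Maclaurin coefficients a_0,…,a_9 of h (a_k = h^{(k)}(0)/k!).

f: a_k = 4, 2, -1/2, 1/4, -5/32, 7/64, -21/256, 33/512, -429/8192, 715/16384, …
g: a_k = 1, 3, 9, 27, 81, 243, 729, 2187, 6561, 19683, …
L₀ := lclm(L_f,L_g); ord L₀ ≤ 1+1.
h=∫h₀ ⇒ L = L₀·Dx.
L = (39 + 27·x)·Dx + (-73 - 138·x - 81·x^2)·Dx^2 + (10 - 2·x - 66·x^2 - 54·x^3)·Dx^3  (order 3).
h: a_k = 0, 5, 5/2, 17/6, 109/16, 2587/160, 15559/384, 186603/1792, 1119777/4096, 17915761/24576, …
ICs: h(0) = 0, h′(0) = 5, h′′(0) = 5.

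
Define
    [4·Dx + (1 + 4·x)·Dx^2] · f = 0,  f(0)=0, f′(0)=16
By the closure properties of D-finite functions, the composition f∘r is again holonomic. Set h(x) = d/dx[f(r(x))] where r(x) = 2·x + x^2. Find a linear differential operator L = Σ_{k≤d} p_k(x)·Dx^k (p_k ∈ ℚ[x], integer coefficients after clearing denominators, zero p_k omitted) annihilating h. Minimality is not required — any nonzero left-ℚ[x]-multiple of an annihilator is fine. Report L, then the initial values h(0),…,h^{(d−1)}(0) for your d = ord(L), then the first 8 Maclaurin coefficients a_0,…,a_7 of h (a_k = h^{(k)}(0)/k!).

f: a_k = 0, 16, -32, 256/3, -256, 4096/5, -8192/3, 65536/7, …
f∘r: x↦r, Dx↦Dx/r' in L_f ⇒ L₀.
h=h₀': d/dx-closure on L₀ ⇒ L.
L = (7 + 8·x + 4·x^2) + (1 + 9·x + 12·x^2 + 4·x^3)·Dx  (order 1).
h: a_k = 32, -224, 1664, -12416, 92672, -691712, 5163008, -38537216, …
ICs: h(0) = 32.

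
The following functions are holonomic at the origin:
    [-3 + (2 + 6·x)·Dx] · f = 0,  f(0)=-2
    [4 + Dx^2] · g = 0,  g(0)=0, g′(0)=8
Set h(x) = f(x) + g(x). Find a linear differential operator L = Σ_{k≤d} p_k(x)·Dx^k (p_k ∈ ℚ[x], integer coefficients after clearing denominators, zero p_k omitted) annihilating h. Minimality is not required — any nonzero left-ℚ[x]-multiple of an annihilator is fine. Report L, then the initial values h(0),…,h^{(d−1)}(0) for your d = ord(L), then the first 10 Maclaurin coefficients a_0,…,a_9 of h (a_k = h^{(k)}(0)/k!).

f: a_k = -2, -3, 9/4, -27/8, 405/64, -1701/128, 15309/512, -72171/1024, 2814669/16384, -14073345/32768, …
g: a_k = 0, 8, 0, -16/3, 0, 16/15, 0, -32/315, 0, 16/2835, …
f+g: L₀ = lclm(L_f,L_g), ord ≤ 1+2.
L = (-516 - 1152·x - 1728·x^2) + (56 + 936·x + 3456·x^2 + 3456·x^3)·Dx + (-129 - 288·x - 432·x^2)·Dx^2 + (14 + 234·x + 864·x^2 + 864·x^3)·Dx^3  (order 3).
h: a_k = -2, 5, 9/4, -209/24, 405/64, -23467/1920, 15309/512, -22766633/322560, 2814669/16384, -39897408787/92897280, …
ICs: h(0) = -2, h′(0) = 5, h′′(0) = 9/2.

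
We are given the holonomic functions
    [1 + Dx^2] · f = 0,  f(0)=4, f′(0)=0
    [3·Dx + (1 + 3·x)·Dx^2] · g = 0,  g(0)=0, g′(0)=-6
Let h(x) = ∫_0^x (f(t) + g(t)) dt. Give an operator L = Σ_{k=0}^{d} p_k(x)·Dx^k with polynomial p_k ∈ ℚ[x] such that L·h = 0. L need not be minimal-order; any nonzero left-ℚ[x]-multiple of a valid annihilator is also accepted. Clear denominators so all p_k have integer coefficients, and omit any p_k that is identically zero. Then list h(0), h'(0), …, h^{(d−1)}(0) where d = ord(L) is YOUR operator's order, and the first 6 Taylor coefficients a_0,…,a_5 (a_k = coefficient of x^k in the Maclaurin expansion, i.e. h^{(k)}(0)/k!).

f: a_k = 4, 0, -2, 0, 1/6, 0, …
g: a_k = 0, -6, 9, -18, 81/2, -486/5, …
Weyl lclm of L_f,L_g ⇒ L₀ (ord ≤ 4).
h=∫₀ˣh₀: take L = L₀·Dx.
L = (165 + 18·x + 27·x^2)·Dx^2 + (19 + 63·x + 27·x^2 + 27·x^3)·Dx^3 + (165 + 18·x + 27·x^2)·Dx^4 + (19 + 63·x + 27·x^2 + 27·x^3)·Dx^5  (order 5).
h: a_k = 0, 4, -3, 7/3, -9/2, 122/15, …
ICs: h(0) = 0, h′(0) = 4, h′′(0) = -6, h′′′(0) = 14, h′′′′(0) = -108.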